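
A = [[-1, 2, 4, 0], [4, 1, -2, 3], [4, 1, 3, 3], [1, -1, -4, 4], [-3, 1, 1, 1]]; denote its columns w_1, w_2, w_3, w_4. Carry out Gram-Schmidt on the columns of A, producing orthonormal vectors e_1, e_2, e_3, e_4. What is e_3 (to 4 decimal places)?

e_3 = (0.0298, -0.6494, 0.5006, -0.4464, -0.3572)

w_1 = (-1, 4, 4, 1, -3); ‖w_1‖ = 6.5574, so e_1 = (-0.1525, 0.6100, 0.6100, 0.1525, -0.4575).
e_1·w_2 = (-0.1525)·2 + 0.6100·1 + 0.6100·1 + 0.1525·(-1) + (-0.4575)·1 = 0.3050.
u_2 = w_2 − 0.3050·e_1 = (2.0465, 0.8140, 0.8140, -1.0465, 1.1395).
‖u_2‖ = 2.8119, so e_2 = (0.7278, 0.2895, 0.2895, -0.3722, 0.4052).
e_1·w_3 = (-0.1525)·4 + 0.6100·(-2) + 0.6100·3 + 0.1525·(-4) + (-0.4575)·1 = -1.0675; e_2·w_3 = 0.7278·4 + 0.2895·(-2) + 0.2895·3 + (-0.3722)·(-4) + 0.4052·1 = 5.0946.
u_3 = w_3 + 1.0675·e_1 − 5.0946·e_2 = (0.1294, -2.8235, 2.1765, -1.9412, -1.5529).
‖u_3‖ = 4.3481, so e_3 = (0.0298, -0.6494, 0.5006, -0.4464, -0.3572).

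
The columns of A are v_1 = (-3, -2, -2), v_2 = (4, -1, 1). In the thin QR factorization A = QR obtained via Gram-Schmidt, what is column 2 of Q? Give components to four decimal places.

v_1 = (-3, -2, -2); ‖v_1‖ = 4.1231, so q_1 = (-0.7276, -0.4851, -0.4851).
q_1·v_2 = (-0.7276)·4 + (-0.4851)·(-1) + (-0.4851)·1 = -2.9104.
u_2 = v_2 + 2.9104·q_1 = (1.8824, -2.4118, -0.4118).
‖u_2‖ = 3.0870, so q_2 = (0.6098, -0.7813, -0.1334).

q_2 = (0.6098, -0.7813, -0.1334)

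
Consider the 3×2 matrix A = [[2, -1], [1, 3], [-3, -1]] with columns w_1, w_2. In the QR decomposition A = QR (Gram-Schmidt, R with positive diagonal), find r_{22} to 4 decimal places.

w_1 = (2, 1, -3); ‖w_1‖ = 3.7417, so q_1 = (0.5345, 0.2673, -0.8018).
q_1·w_2 = 0.5345·(-1) + 0.2673·3 + (-0.8018)·(-1) = 1.0690.
u_2 = w_2 − 1.0690·q_1 = (-1.5714, 2.7143, -0.1429).
r_{22} = ‖u_2‖ = 3.1396.

r_{22} = 3.1396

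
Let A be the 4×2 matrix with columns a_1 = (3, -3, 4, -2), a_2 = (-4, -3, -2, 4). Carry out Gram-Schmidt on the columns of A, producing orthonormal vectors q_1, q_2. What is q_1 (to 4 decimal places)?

a_1 = (3, -3, 4, -2); ‖a_1‖ = 6.1644, so q_1 = (0.4867, -0.4867, 0.6489, -0.3244).

q_1 = (0.4867, -0.4867, 0.6489, -0.3244)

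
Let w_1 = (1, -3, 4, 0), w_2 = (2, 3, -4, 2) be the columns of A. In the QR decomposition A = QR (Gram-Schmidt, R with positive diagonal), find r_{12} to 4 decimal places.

q_1 = w_1/‖w_1‖ = (1, -3, 4, 0)/5.0990 = (0.1961, -0.5883, 0.7845, 0.0000).
r_{12} = q_1·w_2 = -4.5107.

r_{12} = -4.5107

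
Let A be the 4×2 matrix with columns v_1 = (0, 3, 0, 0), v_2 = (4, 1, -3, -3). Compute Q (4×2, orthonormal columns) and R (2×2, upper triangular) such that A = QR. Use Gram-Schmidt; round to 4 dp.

Q = [[0.0000, 0.6860], [1.0000, 0.0000], [0.0000, -0.5145], [0.0000, -0.5145]], R = [[3.0000, 1.0000], [0.0000, 5.8310]]

q_1 = v_1/‖v_1‖ = (0, 3, 0, 0)/3.0000 = (0.0000, 1.0000, 0.0000, 0.0000).
r_{12} = q_1·v_2 = 1.0000.
u_2 = v_2 − 1.0000·q_1 = (4.0000, 0.0000, -3.0000, -3.0000).
‖u_2‖ = 5.8310, so q_2 = (0.6860, 0.0000, -0.5145, -0.5145).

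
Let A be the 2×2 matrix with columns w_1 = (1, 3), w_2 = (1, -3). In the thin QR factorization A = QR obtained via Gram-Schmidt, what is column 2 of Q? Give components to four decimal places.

e_2 = (0.9487, -0.3162)

w_1 = (1, 3); ‖w_1‖ = 3.1623, so e_1 = (0.3162, 0.9487).
e_1·w_2 = 0.3162·1 + 0.9487·(-3) = -2.5298.
u_2 = w_2 + 2.5298·e_1 = (1.8000, -0.6000).
‖u_2‖ = 1.8974, so e_2 = (0.9487, -0.3162).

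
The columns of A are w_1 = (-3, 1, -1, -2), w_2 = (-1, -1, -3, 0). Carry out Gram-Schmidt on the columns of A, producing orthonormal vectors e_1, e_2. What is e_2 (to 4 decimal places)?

w_1 = (-3, 1, -1, -2); ‖w_1‖ = 3.8730, so e_1 = (-0.7746, 0.2582, -0.2582, -0.5164).
e_1·w_2 = (-0.7746)·(-1) + 0.2582·(-1) + (-0.2582)·(-3) + (-0.5164)·0 = 1.2910.
u_2 = w_2 − 1.2910·e_1 = (0.0000, -1.3333, -2.6667, 0.6667).
‖u_2‖ = 3.0551, so e_2 = (0.0000, -0.4364, -0.8729, 0.2182).

e_2 = (0.0000, -0.4364, -0.8729, 0.2182)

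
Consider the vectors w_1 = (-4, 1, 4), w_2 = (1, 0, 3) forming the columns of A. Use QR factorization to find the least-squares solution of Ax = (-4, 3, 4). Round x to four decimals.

x = (1.0752, -0.0602)

w_1 = (-4, 1, 4); ‖w_1‖ = 5.7446, so e_1 = (-0.6963, 0.1741, 0.6963).
e_1·w_2 = (-0.6963)·1 + 0.1741·0 + 0.6963·3 = 1.3926.
u_2 = w_2 − 1.3926·e_1 = (1.9697, -0.2424, 2.0303).
‖u_2‖ = 2.8391, so e_2 = (0.6938, -0.0854, 0.7151).
Qᵀb = (6.0927, -0.1708).
Back-substitute: x_2 = -0.1708/2.8391 = -0.0602.
x_1 = (6.0927 − 1.3926·(-0.0602))/5.7446 = 1.0752.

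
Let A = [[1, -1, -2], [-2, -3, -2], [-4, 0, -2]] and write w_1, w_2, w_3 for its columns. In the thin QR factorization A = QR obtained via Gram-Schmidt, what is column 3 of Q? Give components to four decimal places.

q_3 = (-0.8823, 0.2941, -0.3676)

q_1 = w_1/‖w_1‖ = (1, -2, -4)/4.5826 = (0.2182, -0.4364, -0.8729).
r_{12} = q_1·w_2 = 1.0911.
u_2 = w_2 − 1.0911·q_1 = (-1.2381, -2.5238, 0.9524).
‖u_2‖ = 2.9681, so q_2 = (-0.4171, -0.8503, 0.3209).
r_{13} = q_1·w_3 = 2.1822; r_{23} = q_2·w_3 = 1.8932.
u_3 = w_3 − 2.1822·q_1 − 1.8932·q_2 = (-1.6865, 0.5622, -0.7027).
‖u_3‖ = 1.9116, so q_3 = (-0.8823, 0.2941, -0.3676).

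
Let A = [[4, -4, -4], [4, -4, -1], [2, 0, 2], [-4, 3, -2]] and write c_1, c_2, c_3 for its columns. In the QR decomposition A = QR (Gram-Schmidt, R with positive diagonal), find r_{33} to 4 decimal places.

r_{33} = 3.1461

e_1 = c_1/‖c_1‖ = (4, 4, 2, -4)/7.2111 = (0.5547, 0.5547, 0.2774, -0.5547).
r_{12} = e_1·c_2 = -6.1017.
u_2 = c_2 + 6.1017·e_1 = (-0.6154, -0.6154, 1.6923, -0.3846).
‖u_2‖ = 1.9415, so e_2 = (-0.3170, -0.3170, 0.8717, -0.1981).
r_{13} = e_1·c_3 = -1.1094; r_{23} = e_2·c_3 = 3.7244.
u_3 = c_3 + 1.1094·e_1 − 3.7244·e_2 = (-2.2041, 0.7959, -0.9388, -1.8776).
r_{33} = ‖u_3‖ = 3.1461.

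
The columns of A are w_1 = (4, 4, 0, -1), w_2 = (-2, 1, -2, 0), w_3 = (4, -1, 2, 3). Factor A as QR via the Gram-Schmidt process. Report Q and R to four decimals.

e_1 = w_1/‖w_1‖ = (4, 4, 0, -1)/5.7446 = (0.6963, 0.6963, 0.0000, -0.1741).
r_{12} = e_1·w_2 = -0.6963.
u_2 = w_2 + 0.6963·e_1 = (-1.5152, 1.4848, -2.0000, -0.1212).
‖u_2‖ = 2.9181, so e_2 = (-0.5192, 0.5088, -0.6854, -0.0415).
r_{13} = e_1·w_3 = 1.5667; r_{23} = e_2·w_3 = -4.0811.
u_3 = w_3 − 1.5667·e_1 + 4.0811·e_2 = (0.7900, -0.0142, -0.7972, 3.1032).
‖u_3‖ = 3.3000, so e_3 = (0.2394, -0.0043, -0.2416, 0.9404).

Q = [[0.6963, -0.5192, 0.2394], [0.6963, 0.5088, -0.0043], [0.0000, -0.6854, -0.2416], [-0.1741, -0.0415, 0.9404]], R = [[5.7446, -0.6963, 1.5667], [0.0000, 2.9181, -4.0811], [0.0000, 0.0000, 3.3000]]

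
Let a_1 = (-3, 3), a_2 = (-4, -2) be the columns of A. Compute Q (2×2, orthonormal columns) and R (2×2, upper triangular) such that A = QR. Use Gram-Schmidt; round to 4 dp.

a_1 = (-3, 3); ‖a_1‖ = 4.2426, so e_1 = (-0.7071, 0.7071).
e_1·a_2 = (-0.7071)·(-4) + 0.7071·(-2) = 1.4142.
u_2 = a_2 − 1.4142·e_1 = (-3.0000, -3.0000).
‖u_2‖ = 4.2426, so e_2 = (-0.7071, -0.7071).

Q = [[-0.7071, -0.7071], [0.7071, -0.7071]], R = [[4.2426, 1.4142], [0.0000, 4.2426]]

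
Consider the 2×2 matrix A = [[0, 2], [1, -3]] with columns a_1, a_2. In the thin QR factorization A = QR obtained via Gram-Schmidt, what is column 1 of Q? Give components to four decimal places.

q_1 = (0.0000, 1.0000)

a_1 = (0, 1); ‖a_1‖ = 1.0000, so q_1 = (0.0000, 1.0000).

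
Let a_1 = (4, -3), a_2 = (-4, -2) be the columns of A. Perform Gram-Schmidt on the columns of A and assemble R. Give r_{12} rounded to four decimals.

a_1 = (4, -3); ‖a_1‖ = 5.0000, so q_1 = (0.8000, -0.6000).
r_{12} = q_1·a_2 = -2.0000.

r_{12} = -2.0000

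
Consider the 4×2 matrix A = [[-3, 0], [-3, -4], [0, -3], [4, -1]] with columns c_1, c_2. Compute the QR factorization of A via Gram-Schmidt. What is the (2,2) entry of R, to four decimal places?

c_1 = (-3, -3, 0, 4); ‖c_1‖ = 5.8310, so q_1 = (-0.5145, -0.5145, 0.0000, 0.6860).
q_1·c_2 = (-0.5145)·0 + (-0.5145)·(-4) + 0.0000·(-3) + 0.6860·(-1) = 1.3720.
u_2 = c_2 − 1.3720·q_1 = (0.7059, -3.2941, -3.0000, -1.9412).
r_{22} = ‖u_2‖ = 4.9110.

r_{22} = 4.9110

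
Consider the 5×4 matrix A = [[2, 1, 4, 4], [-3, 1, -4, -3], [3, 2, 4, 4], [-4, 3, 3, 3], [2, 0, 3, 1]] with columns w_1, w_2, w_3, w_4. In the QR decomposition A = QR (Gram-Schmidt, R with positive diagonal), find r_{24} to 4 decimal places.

w_1 = (2, -3, 3, -4, 2); ‖w_1‖ = 6.4807, so q_1 = (0.3086, -0.4629, 0.4629, -0.6172, 0.3086).
q_1·w_2 = 0.3086·1 + (-0.4629)·1 + 0.4629·2 + (-0.6172)·3 + 0.3086·0 = -1.0801.
u_2 = w_2 + 1.0801·q_1 = (1.3333, 0.5000, 2.5000, 2.3333, 0.3333).
‖u_2‖ = 3.7193, so q_2 = (0.3585, 0.1344, 0.6722, 0.6274, 0.0896).
r_{24} = q_2·w_4 = 5.6910.

r_{24} = 5.6910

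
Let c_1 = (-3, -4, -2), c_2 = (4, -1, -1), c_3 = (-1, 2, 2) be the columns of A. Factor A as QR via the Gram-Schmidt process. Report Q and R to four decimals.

e_1 = c_1/‖c_1‖ = (-3, -4, -2)/5.3852 = (-0.5571, -0.7428, -0.3714).
r_{12} = e_1·c_2 = -1.1142.
u_2 = c_2 + 1.1142·e_1 = (3.3793, -1.8276, -1.4138).
‖u_2‖ = 4.0937, so e_2 = (0.8255, -0.4464, -0.3454).
r_{13} = e_1·c_3 = -1.6713; r_{23} = e_2·c_3 = -2.4091.
u_3 = c_3 + 1.6713·e_1 + 2.4091·e_2 = (0.0576, -0.3169, 0.5473).
‖u_3‖ = 0.6351, so e_3 = (0.0907, -0.4990, 0.8619).

Q = [[-0.5571, 0.8255, 0.0907], [-0.7428, -0.4464, -0.4990], [-0.3714, -0.3454, 0.8619]], R = [[5.3852, -1.1142, -1.6713], [0.0000, 4.0937, -2.4091], [0.0000, 0.0000, 0.6351]]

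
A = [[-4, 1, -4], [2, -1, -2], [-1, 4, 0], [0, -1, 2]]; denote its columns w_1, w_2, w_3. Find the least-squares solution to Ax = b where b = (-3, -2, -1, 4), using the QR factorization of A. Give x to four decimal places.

q_1 = w_1/‖w_1‖ = (-4, 2, -1, 0)/4.5826 = (-0.8729, 0.4364, -0.2182, 0.0000).
r_{12} = q_1·w_2 = -2.1822.
u_2 = w_2 + 2.1822·q_1 = (-0.9048, -0.0476, 3.5238, -1.0000).
‖u_2‖ = 3.7733, so q_2 = (-0.2398, -0.0126, 0.9339, -0.2650).
r_{13} = q_1·w_3 = 2.6186; r_{23} = q_2·w_3 = 0.4543.
u_3 = w_3 − 2.6186·q_1 − 0.4543·q_2 = (-1.6054, -3.1371, 0.1472, 2.1204).
‖u_3‖ = 4.1154, so q_3 = (-0.3901, -0.7623, 0.0358, 0.5152).
Qᵀb = (1.9640, -1.2494, 4.7200).
Back-substitute: x_3 = 4.7200/4.1154 = 1.1469.
x_2 = (-1.2494 − 0.4543·1.1469)/3.7733 = -0.4692.
x_1 = (1.9640 + 2.1822·(-0.4692) − 2.6186·1.1469)/4.5826 = -0.4502.

x = (-0.4502, -0.4692, 1.1469)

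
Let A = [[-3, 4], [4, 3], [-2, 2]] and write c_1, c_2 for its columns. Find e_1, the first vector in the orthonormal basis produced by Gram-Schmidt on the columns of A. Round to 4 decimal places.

e_1 = c_1/‖c_1‖ = (-3, 4, -2)/5.3852 = (-0.5571, 0.7428, -0.3714).

e_1 = (-0.5571, 0.7428, -0.3714)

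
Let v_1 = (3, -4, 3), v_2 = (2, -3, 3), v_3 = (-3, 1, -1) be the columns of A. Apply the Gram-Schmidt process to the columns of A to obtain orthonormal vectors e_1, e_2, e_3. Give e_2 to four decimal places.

e_1 = v_1/‖v_1‖ = (3, -4, 3)/5.8310 = (0.5145, -0.6860, 0.5145).
r_{12} = e_1·v_2 = 4.6305.
u_2 = v_2 − 4.6305·e_1 = (-0.3824, 0.1765, 0.6176).
‖u_2‖ = 0.7475, so e_2 = (-0.5115, 0.2361, 0.8262).

e_2 = (-0.5115, 0.2361, 0.8262)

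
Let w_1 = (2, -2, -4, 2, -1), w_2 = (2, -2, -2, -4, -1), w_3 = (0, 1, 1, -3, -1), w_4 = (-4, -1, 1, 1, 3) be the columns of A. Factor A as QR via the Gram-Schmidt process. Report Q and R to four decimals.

w_1 = (2, -2, -4, 2, -1); ‖w_1‖ = 5.3852, so q_1 = (0.3714, -0.3714, -0.7428, 0.3714, -0.1857).
q_1·w_2 = 0.3714·2 + (-0.3714)·(-2) + (-0.7428)·(-2) + 0.3714·(-4) + (-0.1857)·(-1) = 1.6713.
u_2 = w_2 − 1.6713·q_1 = (1.3793, -1.3793, -0.7586, -4.6207, -0.6897).
‖u_2‖ = 5.1193, so q_2 = (0.2694, -0.2694, -0.1482, -0.9026, -0.1347).
q_1·w_3 = 0.3714·0 + (-0.3714)·1 + (-0.7428)·1 + 0.3714·(-3) + (-0.1857)·(-1) = -2.0426; q_2·w_3 = 0.2694·0 + (-0.2694)·1 + (-0.1482)·1 + (-0.9026)·(-3) + (-0.1347)·(-1) = 2.4249.
u_3 = w_3 + 2.0426·q_1 − 2.4249·q_2 = (0.1053, 0.8947, -0.1579, -0.0526, -1.0526).
‖u_3‖ = 1.3955, so q_3 = (0.0754, 0.6412, -0.1131, -0.0377, -0.7543).
q_1·w_4 = 0.3714·(-4) + (-0.3714)·(-1) + (-0.7428)·1 + 0.3714·1 + (-0.1857)·3 = -2.0426; q_2·w_4 = 0.2694·(-4) + (-0.2694)·(-1) + (-0.1482)·1 + (-0.9026)·1 + (-0.1347)·3 = -2.2633; q_3·w_4 = 0.0754·(-4) + 0.6412·(-1) + (-0.1131)·1 + (-0.0377)·1 + (-0.7543)·3 = -3.3567.
u_4 = w_4 + 2.0426·q_1 + 2.2633·q_2 + 3.3567·q_3 = (-2.3784, -0.2162, -1.2324, -0.4108, -0.2162).
‖u_4‖ = 2.7272, so q_4 = (-0.8721, -0.0793, -0.4519, -0.1506, -0.0793).

Q = [[0.3714, 0.2694, 0.0754, -0.8721], [-0.3714, -0.2694, 0.6412, -0.0793], [-0.7428, -0.1482, -0.1131, -0.4519], [0.3714, -0.9026, -0.0377, -0.1506], [-0.1857, -0.1347, -0.7543, -0.0793]], R = [[5.3852, 1.6713, -2.0426, -2.0426], [0.0000, 5.1193, 2.4249, -2.2633], [0.0000, 0.0000, 1.3955, -3.3567], [0.0000, 0.0000, 0.0000, 2.7272]]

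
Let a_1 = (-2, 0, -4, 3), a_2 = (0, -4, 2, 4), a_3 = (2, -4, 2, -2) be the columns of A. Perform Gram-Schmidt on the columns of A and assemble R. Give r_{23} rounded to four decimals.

r_{23} = 2.4325

a_1 = (-2, 0, -4, 3); ‖a_1‖ = 5.3852, so e_1 = (-0.3714, 0.0000, -0.7428, 0.5571).
e_1·a_2 = (-0.3714)·0 + 0.0000·(-4) + (-0.7428)·2 + 0.5571·4 = 0.7428.
u_2 = a_2 − 0.7428·e_1 = (0.2759, -4.0000, 2.5517, 3.5862).
‖u_2‖ = 5.9538, so e_2 = (0.0463, -0.6718, 0.4286, 0.6023).
r_{23} = e_2·a_3 = 2.4325.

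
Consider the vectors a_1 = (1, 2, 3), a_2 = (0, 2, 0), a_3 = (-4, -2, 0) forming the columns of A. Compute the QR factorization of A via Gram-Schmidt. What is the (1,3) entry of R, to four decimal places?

e_1 = a_1/‖a_1‖ = (1, 2, 3)/3.7417 = (0.2673, 0.5345, 0.8018).
r_{13} = e_1·a_3 = -2.1381.

r_{13} = -2.1381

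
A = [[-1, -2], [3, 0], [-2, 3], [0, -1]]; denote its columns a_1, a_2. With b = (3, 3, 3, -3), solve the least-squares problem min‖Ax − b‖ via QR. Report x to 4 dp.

e_1 = a_1/‖a_1‖ = (-1, 3, -2, 0)/3.7417 = (-0.2673, 0.8018, -0.5345, 0.0000).
r_{12} = e_1·a_2 = -1.0690.
u_2 = a_2 + 1.0690·e_1 = (-2.2857, 0.8571, 2.4286, -1.0000).
‖u_2‖ = 3.5857, so e_2 = (-0.6375, 0.2390, 0.6773, -0.2789).
Qᵀb = (0.0000, 1.6733).
Back-substitute: x_2 = 1.6733/3.5857 = 0.4667.
x_1 = (0.0000 + 1.0690·0.4667)/3.7417 = 0.1333.

x = (0.1333, 0.4667)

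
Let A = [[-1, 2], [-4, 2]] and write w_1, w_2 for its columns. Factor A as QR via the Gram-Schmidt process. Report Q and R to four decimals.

Q = [[-0.2425, 0.9701], [-0.9701, -0.2425]], R = [[4.1231, -2.4254], [0.0000, 1.4552]]

e_1 = w_1/‖w_1‖ = (-1, -4)/4.1231 = (-0.2425, -0.9701).
r_{12} = e_1·w_2 = -2.4254.
u_2 = w_2 + 2.4254·e_1 = (1.4118, -0.3529).
‖u_2‖ = 1.4552, so e_2 = (0.9701, -0.2425).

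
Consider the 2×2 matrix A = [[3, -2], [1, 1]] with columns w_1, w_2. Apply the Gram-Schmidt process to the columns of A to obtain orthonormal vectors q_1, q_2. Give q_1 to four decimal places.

q_1 = (0.9487, 0.3162)

w_1 = (3, 1); ‖w_1‖ = 3.1623, so q_1 = (0.9487, 0.3162).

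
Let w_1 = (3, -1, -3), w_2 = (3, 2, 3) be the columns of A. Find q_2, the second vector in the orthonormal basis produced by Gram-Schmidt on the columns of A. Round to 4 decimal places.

w_1 = (3, -1, -3); ‖w_1‖ = 4.3589, so q_1 = (0.6882, -0.2294, -0.6882).
q_1·w_2 = 0.6882·3 + (-0.2294)·2 + (-0.6882)·3 = -0.4588.
u_2 = w_2 + 0.4588·q_1 = (3.3158, 1.8947, 2.6842).
‖u_2‖ = 4.6679, so q_2 = (0.7103, 0.4059, 0.5750).

q_2 = (0.7103, 0.4059, 0.5750)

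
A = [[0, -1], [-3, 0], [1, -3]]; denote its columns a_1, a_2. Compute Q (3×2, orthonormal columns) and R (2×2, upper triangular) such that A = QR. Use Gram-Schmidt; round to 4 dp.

Q = [[0.0000, -0.3315], [-0.9487, -0.2983], [0.3162, -0.8950]], R = [[3.1623, -0.9487], [0.0000, 3.0166]]

a_1 = (0, -3, 1); ‖a_1‖ = 3.1623, so q_1 = (0.0000, -0.9487, 0.3162).
q_1·a_2 = 0.0000·(-1) + (-0.9487)·0 + 0.3162·(-3) = -0.9487.
u_2 = a_2 + 0.9487·q_1 = (-1.0000, -0.9000, -2.7000).
‖u_2‖ = 3.0166, so q_2 = (-0.3315, -0.2983, -0.8950).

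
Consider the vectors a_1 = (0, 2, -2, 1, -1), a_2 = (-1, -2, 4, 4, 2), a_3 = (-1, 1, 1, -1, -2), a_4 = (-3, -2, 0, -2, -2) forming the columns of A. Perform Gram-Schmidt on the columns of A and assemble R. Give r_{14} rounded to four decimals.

a_1 = (0, 2, -2, 1, -1); ‖a_1‖ = 3.1623, so q_1 = (0.0000, 0.6325, -0.6325, 0.3162, -0.3162).
r_{14} = q_1·a_4 = -1.2649.

r_{14} = -1.2649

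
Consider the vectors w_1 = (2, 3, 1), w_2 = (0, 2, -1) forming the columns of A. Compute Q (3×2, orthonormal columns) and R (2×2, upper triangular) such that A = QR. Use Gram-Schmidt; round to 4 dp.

Q = [[0.5345, -0.3984], [0.8018, 0.5179], [0.2673, -0.7570]], R = [[3.7417, 1.3363], [0.0000, 1.7928]]

w_1 = (2, 3, 1); ‖w_1‖ = 3.7417, so q_1 = (0.5345, 0.8018, 0.2673).
q_1·w_2 = 0.5345·0 + 0.8018·2 + 0.2673·(-1) = 1.3363.
u_2 = w_2 − 1.3363·q_1 = (-0.7143, 0.9286, -1.3571).
‖u_2‖ = 1.7928, so q_2 = (-0.3984, 0.5179, -0.7570).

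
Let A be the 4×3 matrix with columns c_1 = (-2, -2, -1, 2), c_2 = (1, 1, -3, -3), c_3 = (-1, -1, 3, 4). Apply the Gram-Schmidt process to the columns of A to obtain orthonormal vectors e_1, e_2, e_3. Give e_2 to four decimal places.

c_1 = (-2, -2, -1, 2); ‖c_1‖ = 3.6056, so e_1 = (-0.5547, -0.5547, -0.2774, 0.5547).
e_1·c_2 = (-0.5547)·1 + (-0.5547)·1 + (-0.2774)·(-3) + 0.5547·(-3) = -1.9415.
u_2 = c_2 + 1.9415·e_1 = (-0.0769, -0.0769, -3.5385, -1.9231).
‖u_2‖ = 4.0287, so e_2 = (-0.0191, -0.0191, -0.8783, -0.4773).

e_2 = (-0.0191, -0.0191, -0.8783, -0.4773)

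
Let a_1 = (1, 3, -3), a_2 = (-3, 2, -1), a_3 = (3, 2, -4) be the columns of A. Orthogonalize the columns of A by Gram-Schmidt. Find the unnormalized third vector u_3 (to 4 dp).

a_1 = (1, 3, -3); ‖a_1‖ = 4.3589, so q_1 = (0.2294, 0.6882, -0.6882).
q_1·a_2 = 0.2294·(-3) + 0.6882·2 + (-0.6882)·(-1) = 1.3765.
u_2 = a_2 − 1.3765·q_1 = (-3.3158, 1.0526, -0.0526).
‖u_2‖ = 3.4793, so q_2 = (-0.9530, 0.3025, -0.0151).
q_1·a_3 = 0.2294·3 + 0.6882·2 + (-0.6882)·(-4) = 4.8177; q_2·a_3 = (-0.9530)·3 + 0.3025·2 + (-0.0151)·(-4) = -2.1934.
u_3 = a_3 − 4.8177·q_1 + 2.1934·q_2 = (-0.1957, -0.6522, -0.7174).

u_3 = (-0.1957, -0.6522, -0.7174)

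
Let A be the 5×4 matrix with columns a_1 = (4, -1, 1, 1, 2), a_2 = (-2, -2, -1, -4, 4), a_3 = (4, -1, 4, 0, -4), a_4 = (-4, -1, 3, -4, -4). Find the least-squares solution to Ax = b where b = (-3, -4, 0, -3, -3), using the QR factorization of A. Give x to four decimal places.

a_1 = (4, -1, 1, 1, 2); ‖a_1‖ = 4.7958, so q_1 = (0.8341, -0.2085, 0.2085, 0.2085, 0.4170).
q_1·a_2 = 0.8341·(-2) + (-0.2085)·(-2) + 0.2085·(-1) + 0.2085·(-4) + 0.4170·4 = -0.6255.
u_2 = a_2 + 0.6255·q_1 = (-1.4783, -2.1304, -0.8696, -3.8696, 4.2609).
‖u_2‖ = 6.3725, so q_2 = (-0.2320, -0.3343, -0.1365, -0.6072, 0.6686).
q_1·a_3 = 0.8341·4 + (-0.2085)·(-1) + 0.2085·4 + 0.2085·0 + 0.4170·(-4) = 2.7107; q_2·a_3 = (-0.2320)·4 + (-0.3343)·(-1) + (-0.1365)·4 + (-0.6072)·0 + 0.6686·(-4) = -3.8139.
u_3 = a_3 − 2.7107·q_1 + 3.8139·q_2 = (0.8544, -1.7099, 2.9143, -2.8812, -2.5803).
‖u_3‖ = 5.2063, so q_3 = (0.1641, -0.3284, 0.5598, -0.5534, -0.4956).
q_1·a_4 = 0.8341·(-4) + (-0.2085)·(-1) + 0.2085·3 + 0.2085·(-4) + 0.4170·(-4) = -5.0043; q_2·a_4 = (-0.2320)·(-4) + (-0.3343)·(-1) + (-0.1365)·3 + (-0.6072)·(-4) + 0.6686·(-4) = 0.6072; q_3·a_4 = 0.1641·(-4) + (-0.3284)·(-1) + 0.5598·3 + (-0.5534)·(-4) + (-0.4956)·(-4) = 5.5473.
u_4 = a_4 + 5.0043·q_1 − 0.6072·q_2 − 5.5473·q_3 = (-0.5956, -0.0186, 1.0211, 0.4820, 0.4302).
‖u_4‖ = 1.3473, so q_4 = (-0.4420, -0.0138, 0.7579, 0.3578, 0.3193).
Qᵀb = (-3.5447, 1.8490, 3.9684, -0.6498).
Back-substitute: x_4 = -0.6498/1.3473 = -0.4823.
x_3 = (3.9684 − 5.5473·(-0.4823))/5.2063 = 1.2761.
x_2 = (1.8490 + 3.8139·1.2761 − 0.6072·(-0.4823))/6.3725 = 1.0999.
x_1 = (-3.5447 + 0.6255·1.0999 − 2.7107·1.2761 + 5.0043·(-0.4823))/4.7958 = -1.8203.

x = (-1.8203, 1.0999, 1.2761, -0.4823)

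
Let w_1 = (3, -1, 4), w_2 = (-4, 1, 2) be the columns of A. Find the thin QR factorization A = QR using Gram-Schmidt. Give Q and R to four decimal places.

Q = [[0.5883, -0.7647], [-0.1961, 0.1804], [0.7845, 0.6186]], R = [[5.0990, -0.9806], [0.0000, 4.4764]]

w_1 = (3, -1, 4); ‖w_1‖ = 5.0990, so e_1 = (0.5883, -0.1961, 0.7845).
e_1·w_2 = 0.5883·(-4) + (-0.1961)·1 + 0.7845·2 = -0.9806.
u_2 = w_2 + 0.9806·e_1 = (-3.4231, 0.8077, 2.7692).
‖u_2‖ = 4.4764, so e_2 = (-0.7647, 0.1804, 0.6186).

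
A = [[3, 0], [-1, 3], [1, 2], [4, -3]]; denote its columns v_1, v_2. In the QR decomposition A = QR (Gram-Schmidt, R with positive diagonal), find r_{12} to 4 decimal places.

r_{12} = -2.5019

v_1 = (3, -1, 1, 4); ‖v_1‖ = 5.1962, so e_1 = (0.5774, -0.1925, 0.1925, 0.7698).
r_{12} = e_1·v_2 = -2.5019.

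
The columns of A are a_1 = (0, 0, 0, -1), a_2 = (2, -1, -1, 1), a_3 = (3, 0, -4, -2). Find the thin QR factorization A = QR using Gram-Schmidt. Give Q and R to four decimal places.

Q = [[0.0000, 0.8165, -0.1155], [0.0000, -0.4082, 0.5774], [0.0000, -0.4082, -0.8083], [-1.0000, 0.0000, 0.0000]], R = [[1.0000, -1.0000, 2.0000], [0.0000, 2.4495, 4.0825], [0.0000, 0.0000, 2.8868]]

a_1 = (0, 0, 0, -1); ‖a_1‖ = 1.0000, so e_1 = (0.0000, 0.0000, 0.0000, -1.0000).
e_1·a_2 = 0.0000·2 + 0.0000·(-1) + 0.0000·(-1) + (-1.0000)·1 = -1.0000.
u_2 = a_2 + 1.0000·e_1 = (2.0000, -1.0000, -1.0000, 0.0000).
‖u_2‖ = 2.4495, so e_2 = (0.8165, -0.4082, -0.4082, 0.0000).
e_1·a_3 = 0.0000·3 + 0.0000·0 + 0.0000·(-4) + (-1.0000)·(-2) = 2.0000; e_2·a_3 = 0.8165·3 + (-0.4082)·0 + (-0.4082)·(-4) + 0.0000·(-2) = 4.0825.
u_3 = a_3 − 2.0000·e_1 − 4.0825·e_2 = (-0.3333, 1.6667, -2.3333, 0.0000).
‖u_3‖ = 2.8868, so e_3 = (-0.1155, 0.5774, -0.8083, 0.0000).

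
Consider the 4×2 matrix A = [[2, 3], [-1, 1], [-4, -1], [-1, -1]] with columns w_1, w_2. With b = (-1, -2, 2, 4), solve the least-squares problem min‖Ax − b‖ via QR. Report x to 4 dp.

x = (-0.2073, -0.7439)

e_1 = w_1/‖w_1‖ = (2, -1, -4, -1)/4.6904 = (0.4264, -0.2132, -0.8528, -0.2132).
r_{12} = e_1·w_2 = 2.1320.
u_2 = w_2 − 2.1320·e_1 = (2.0909, 1.4545, 0.8182, -0.5455).
‖u_2‖ = 2.7303, so e_2 = (0.7658, 0.5327, 0.2997, -0.1998).
Qᵀb = (-2.5584, -2.0311).
Back-substitute: x_2 = -2.0311/2.7303 = -0.7439.
x_1 = (-2.5584 − 2.1320·(-0.7439))/4.6904 = -0.2073.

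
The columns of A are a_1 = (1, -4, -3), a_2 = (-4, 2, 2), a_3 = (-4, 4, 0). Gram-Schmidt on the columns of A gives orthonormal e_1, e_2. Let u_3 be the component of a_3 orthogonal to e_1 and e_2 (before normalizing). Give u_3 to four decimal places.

a_1 = (1, -4, -3); ‖a_1‖ = 5.0990, so e_1 = (0.1961, -0.7845, -0.5883).
e_1·a_2 = 0.1961·(-4) + (-0.7845)·2 + (-0.5883)·2 = -3.5301.
u_2 = a_2 + 3.5301·e_1 = (-3.3077, -0.7692, -0.0769).
‖u_2‖ = 3.3968, so e_2 = (-0.9738, -0.2265, -0.0226).
e_1·a_3 = 0.1961·(-4) + (-0.7845)·4 + (-0.5883)·0 = -3.9223; e_2·a_3 = (-0.9738)·(-4) + (-0.2265)·4 + (-0.0226)·0 = 2.9892.
u_3 = a_3 + 3.9223·e_1 − 2.9892·e_2 = (-0.3200, 1.6000, -2.2400).

u_3 = (-0.3200, 1.6000, -2.2400)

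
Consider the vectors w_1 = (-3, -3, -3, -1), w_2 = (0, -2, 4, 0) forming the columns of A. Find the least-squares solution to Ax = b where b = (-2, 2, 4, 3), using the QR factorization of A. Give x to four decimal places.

w_1 = (-3, -3, -3, -1); ‖w_1‖ = 5.2915, so e_1 = (-0.5669, -0.5669, -0.5669, -0.1890).
e_1·w_2 = (-0.5669)·0 + (-0.5669)·(-2) + (-0.5669)·4 + (-0.1890)·0 = -1.1339.
u_2 = w_2 + 1.1339·e_1 = (-0.6429, -2.6429, 3.3571, -0.2143).
‖u_2‖ = 4.3260, so e_2 = (-0.1486, -0.6109, 0.7760, -0.0495).
Qᵀb = (-2.8347, 2.0309).
Back-substitute: x_2 = 2.0309/4.3260 = 0.4695.
x_1 = (-2.8347 + 1.1339·0.4695)/5.2915 = -0.4351.

x = (-0.4351, 0.4695)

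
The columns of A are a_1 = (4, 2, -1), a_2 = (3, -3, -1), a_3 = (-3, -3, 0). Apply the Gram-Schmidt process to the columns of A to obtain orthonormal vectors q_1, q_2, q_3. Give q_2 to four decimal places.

q_1 = a_1/‖a_1‖ = (4, 2, -1)/4.5826 = (0.8729, 0.4364, -0.2182).
r_{12} = q_1·a_2 = 1.5275.
u_2 = a_2 − 1.5275·q_1 = (1.6667, -3.6667, -0.6667).
‖u_2‖ = 4.0825, so q_2 = (0.4082, -0.8981, -0.1633).

q_2 = (0.4082, -0.8981, -0.1633)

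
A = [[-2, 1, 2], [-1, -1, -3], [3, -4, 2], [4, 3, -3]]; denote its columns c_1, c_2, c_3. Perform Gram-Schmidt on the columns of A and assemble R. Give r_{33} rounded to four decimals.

c_1 = (-2, -1, 3, 4); ‖c_1‖ = 5.4772, so q_1 = (-0.3651, -0.1826, 0.5477, 0.7303).
q_1·c_2 = (-0.3651)·1 + (-0.1826)·(-1) + 0.5477·(-4) + 0.7303·3 = -0.1826.
u_2 = c_2 + 0.1826·q_1 = (0.9333, -1.0333, -3.9000, 3.1333).
‖u_2‖ = 5.1929, so q_2 = (0.1797, -0.1990, -0.7510, 0.6034).
q_1·c_3 = (-0.3651)·2 + (-0.1826)·(-3) + 0.5477·2 + 0.7303·(-3) = -1.2780; q_2·c_3 = 0.1797·2 + (-0.1990)·(-3) + (-0.7510)·2 + 0.6034·(-3) = -2.3558.
u_3 = c_3 + 1.2780·q_1 + 2.3558·q_2 = (1.9567, -3.7021, 0.9308, -0.6452).
r_{33} = ‖u_3‖ = 4.3379.

r_{33} = 4.3379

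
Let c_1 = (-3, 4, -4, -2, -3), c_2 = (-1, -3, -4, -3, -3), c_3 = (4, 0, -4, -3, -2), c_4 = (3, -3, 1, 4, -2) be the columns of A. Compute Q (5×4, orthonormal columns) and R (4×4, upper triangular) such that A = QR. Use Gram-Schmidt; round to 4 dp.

Q = [[-0.4082, 0.0375, 0.8948, 0.1644], [0.5443, -0.7821, 0.2860, -0.0588], [-0.5443, -0.4005, -0.2687, -0.0678], [-0.2722, -0.3692, -0.2125, 0.7401], [-0.4082, -0.3003, -0.0135, -0.6458]], R = [[7.3485, 2.9938, 2.1773, -3.6742], [0.0000, 5.9192, 3.4602, 1.1826], [0.0000, 0.0000, 5.3185, 0.7348], [0.0000, 0.0000, 0.0000, 4.8540]]

e_1 = c_1/‖c_1‖ = (-3, 4, -4, -2, -3)/7.3485 = (-0.4082, 0.5443, -0.5443, -0.2722, -0.4082).
r_{12} = e_1·c_2 = 2.9938.
u_2 = c_2 − 2.9938·e_1 = (0.2222, -4.6296, -2.3704, -2.1852, -1.7778).
‖u_2‖ = 5.9192, so e_2 = (0.0375, -0.7821, -0.4005, -0.3692, -0.3003).
r_{13} = e_1·c_3 = 2.1773; r_{23} = e_2·c_3 = 3.4602.
u_3 = c_3 − 2.1773·e_1 − 3.4602·e_2 = (4.7590, 1.5211, -1.4292, -1.1300, -0.0719).
‖u_3‖ = 5.3185, so e_3 = (0.8948, 0.2860, -0.2687, -0.2125, -0.0135).
r_{14} = e_1·c_4 = -3.6742; r_{24} = e_2·c_4 = 1.1826; r_{34} = e_3·c_4 = 0.7348.
u_4 = c_4 + 3.6742·e_1 − 1.1826·e_2 − 0.7348·e_3 = (0.7981, -0.2852, -0.3290, 3.5927, -3.1349).
‖u_4‖ = 4.8540, so e_4 = (0.1644, -0.0588, -0.0678, 0.7401, -0.6458).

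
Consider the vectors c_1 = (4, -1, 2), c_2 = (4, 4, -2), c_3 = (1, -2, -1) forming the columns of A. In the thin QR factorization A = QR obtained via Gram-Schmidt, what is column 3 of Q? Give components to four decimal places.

e_1 = c_1/‖c_1‖ = (4, -1, 2)/4.5826 = (0.8729, -0.2182, 0.4364).
r_{12} = e_1·c_2 = 1.7457.
u_2 = c_2 − 1.7457·e_1 = (2.4762, 4.3810, -2.7619).
‖u_2‖ = 5.7404, so e_2 = (0.4314, 0.7632, -0.4811).
r_{13} = e_1·c_3 = 0.8729; r_{23} = e_2·c_3 = -0.6139.
u_3 = c_3 − 0.8729·e_1 + 0.6139·e_2 = (0.5029, -1.3410, -1.6763).
‖u_3‖ = 2.2048, so e_3 = (0.2281, -0.6082, -0.7603).

e_3 = (0.2281, -0.6082, -0.7603)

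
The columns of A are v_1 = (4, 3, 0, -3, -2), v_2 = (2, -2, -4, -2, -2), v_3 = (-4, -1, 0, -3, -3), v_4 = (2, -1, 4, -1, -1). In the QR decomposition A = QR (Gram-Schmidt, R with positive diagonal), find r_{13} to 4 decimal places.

r_{13} = -0.6489

v_1 = (4, 3, 0, -3, -2); ‖v_1‖ = 6.1644, so e_1 = (0.6489, 0.4867, 0.0000, -0.4867, -0.3244).
r_{13} = e_1·v_3 = -0.6489.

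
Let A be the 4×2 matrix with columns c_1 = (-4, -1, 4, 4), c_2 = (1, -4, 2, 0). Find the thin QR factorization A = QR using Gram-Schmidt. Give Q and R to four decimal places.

c_1 = (-4, -1, 4, 4); ‖c_1‖ = 7.0000, so q_1 = (-0.5714, -0.1429, 0.5714, 0.5714).
q_1·c_2 = (-0.5714)·1 + (-0.1429)·(-4) + 0.5714·2 + 0.5714·0 = 1.1429.
u_2 = c_2 − 1.1429·q_1 = (1.6531, -3.8367, 1.3469, -0.6531).
‖u_2‖ = 4.4378, so q_2 = (0.3725, -0.8646, 0.3035, -0.1472).

Q = [[-0.5714, 0.3725], [-0.1429, -0.8646], [0.5714, 0.3035], [0.5714, -0.1472]], R = [[7.0000, 1.1429], [0.0000, 4.4378]]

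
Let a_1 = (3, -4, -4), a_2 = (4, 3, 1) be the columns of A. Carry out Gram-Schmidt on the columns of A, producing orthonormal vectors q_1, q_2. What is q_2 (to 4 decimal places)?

q_1 = a_1/‖a_1‖ = (3, -4, -4)/6.4031 = (0.4685, -0.6247, -0.6247).
r_{12} = q_1·a_2 = -0.6247.
u_2 = a_2 + 0.6247·q_1 = (4.2927, 2.6098, 0.6098).
‖u_2‖ = 5.0606, so q_2 = (0.8483, 0.5157, 0.1205).

q_2 = (0.8483, 0.5157, 0.1205)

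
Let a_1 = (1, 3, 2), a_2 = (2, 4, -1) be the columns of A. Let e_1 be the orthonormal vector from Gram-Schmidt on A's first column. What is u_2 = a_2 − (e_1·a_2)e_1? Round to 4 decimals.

u_2 = (1.1429, 1.4286, -2.7143)

a_1 = (1, 3, 2); ‖a_1‖ = 3.7417, so e_1 = (0.2673, 0.8018, 0.5345).
e_1·a_2 = 0.2673·2 + 0.8018·4 + 0.5345·(-1) = 3.2071.
u_2 = a_2 − 3.2071·e_1 = (1.1429, 1.4286, -2.7143).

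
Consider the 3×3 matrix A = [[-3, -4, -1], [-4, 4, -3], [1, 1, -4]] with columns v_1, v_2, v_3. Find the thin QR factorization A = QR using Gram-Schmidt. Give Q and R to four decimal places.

Q = [[-0.5883, -0.7606, -0.2746], [-0.7845, 0.6192, -0.0343], [0.1961, 0.1952, -0.9610]], R = [[5.0990, -0.5883, 2.1573], [0.0000, 5.7144, -1.8779], [0.0000, 0.0000, 4.2213]]

v_1 = (-3, -4, 1); ‖v_1‖ = 5.0990, so q_1 = (-0.5883, -0.7845, 0.1961).
q_1·v_2 = (-0.5883)·(-4) + (-0.7845)·4 + 0.1961·1 = -0.5883.
u_2 = v_2 + 0.5883·q_1 = (-4.3462, 3.5385, 1.1154).
‖u_2‖ = 5.7144, so q_2 = (-0.7606, 0.6192, 0.1952).
q_1·v_3 = (-0.5883)·(-1) + (-0.7845)·(-3) + 0.1961·(-4) = 2.1573; q_2·v_3 = (-0.7606)·(-1) + 0.6192·(-3) + 0.1952·(-4) = -1.8779.
u_3 = v_3 − 2.1573·q_1 + 1.8779·q_2 = (-1.1590, -0.1449, -4.0565).
‖u_3‖ = 4.2213, so q_3 = (-0.2746, -0.0343, -0.9610).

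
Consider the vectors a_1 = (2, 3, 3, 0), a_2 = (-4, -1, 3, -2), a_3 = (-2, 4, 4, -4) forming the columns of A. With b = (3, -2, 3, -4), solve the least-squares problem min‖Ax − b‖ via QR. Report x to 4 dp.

q_1 = a_1/‖a_1‖ = (2, 3, 3, 0)/4.6904 = (0.4264, 0.6396, 0.6396, 0.0000).
r_{12} = q_1·a_2 = -0.4264.
u_2 = a_2 + 0.4264·q_1 = (-3.8182, -0.7273, 3.2727, -2.0000).
‖u_2‖ = 5.4606, so q_2 = (-0.6992, -0.1332, 0.5993, -0.3663).
r_{13} = q_1·a_3 = 4.2640; r_{23} = q_2·a_3 = 4.7281.
u_3 = a_3 − 4.2640·q_1 − 4.7281·q_2 = (-0.5122, 1.9024, -1.5610, -2.2683).
‖u_3‖ = 3.3858, so q_3 = (-0.1513, 0.5619, -0.4610, -0.6699).
Qᵀb = (1.9188, 1.4317, -0.2809).
Back-substitute: x_3 = -0.2809/3.3858 = -0.0830.
x_2 = (1.4317 − 4.7281·(-0.0830))/5.4606 = 0.3340.
x_1 = (1.9188 + 0.4264·0.3340 − 4.2640·(-0.0830))/4.6904 = 0.5149.

x = (0.5149, 0.3340, -0.0830)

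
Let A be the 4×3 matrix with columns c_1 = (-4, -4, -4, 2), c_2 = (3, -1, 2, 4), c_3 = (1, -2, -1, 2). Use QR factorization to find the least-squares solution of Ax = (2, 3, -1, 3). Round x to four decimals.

c_1 = (-4, -4, -4, 2); ‖c_1‖ = 7.2111, so q_1 = (-0.5547, -0.5547, -0.5547, 0.2774).
q_1·c_2 = (-0.5547)·3 + (-0.5547)·(-1) + (-0.5547)·2 + 0.2774·4 = -1.1094.
u_2 = c_2 + 1.1094·q_1 = (2.3846, -1.6154, 1.3846, 4.3077).
‖u_2‖ = 5.3637, so q_2 = (0.4446, -0.3012, 0.2581, 0.8031).
q_1·c_3 = (-0.5547)·1 + (-0.5547)·(-2) + (-0.5547)·(-1) + 0.2774·2 = 1.6641; q_2·c_3 = 0.4446·1 + (-0.3012)·(-2) + 0.2581·(-1) + 0.8031·2 = 2.3950.
u_3 = c_3 − 1.6641·q_1 − 2.3950·q_2 = (0.8583, -0.3556, -0.6952, -0.3850).
‖u_3‖ = 1.2226, so q_3 = (0.7020, -0.2909, -0.5686, -0.3149).
Qᵀb = (-1.3868, 2.1369, 0.1553).
Back-substitute: x_3 = 0.1553/1.2226 = 0.1270.
x_2 = (2.1369 − 2.3950·0.1270)/5.3637 = 0.3417.
x_1 = (-1.3868 + 1.1094·0.3417 − 1.6641·0.1270)/7.2111 = -0.1691.

x = (-0.1691, 0.3417, 0.1270)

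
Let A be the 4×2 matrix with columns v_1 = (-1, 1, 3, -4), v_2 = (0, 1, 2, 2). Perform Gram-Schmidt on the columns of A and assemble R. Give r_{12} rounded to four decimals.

r_{12} = -0.1925

q_1 = v_1/‖v_1‖ = (-1, 1, 3, -4)/5.1962 = (-0.1925, 0.1925, 0.5774, -0.7698).
r_{12} = q_1·v_2 = -0.1925.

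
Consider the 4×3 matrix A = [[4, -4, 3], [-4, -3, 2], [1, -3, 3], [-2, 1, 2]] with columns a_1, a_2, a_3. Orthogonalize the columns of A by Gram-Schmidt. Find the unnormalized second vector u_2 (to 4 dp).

a_1 = (4, -4, 1, -2); ‖a_1‖ = 6.0828, so e_1 = (0.6576, -0.6576, 0.1644, -0.3288).
e_1·a_2 = 0.6576·(-4) + (-0.6576)·(-3) + 0.1644·(-3) + (-0.3288)·1 = -1.4796.
u_2 = a_2 + 1.4796·e_1 = (-3.0270, -3.9730, -2.7568, 0.5135).

u_2 = (-3.0270, -3.9730, -2.7568, 0.5135)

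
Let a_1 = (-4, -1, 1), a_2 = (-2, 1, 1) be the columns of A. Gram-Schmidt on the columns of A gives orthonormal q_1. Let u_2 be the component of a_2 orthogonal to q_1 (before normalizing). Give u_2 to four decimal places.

q_1 = a_1/‖a_1‖ = (-4, -1, 1)/4.2426 = (-0.9428, -0.2357, 0.2357).
r_{12} = q_1·a_2 = 1.8856.
u_2 = a_2 − 1.8856·q_1 = (-0.2222, 1.4444, 0.5556).

u_2 = (-0.2222, 1.4444, 0.5556)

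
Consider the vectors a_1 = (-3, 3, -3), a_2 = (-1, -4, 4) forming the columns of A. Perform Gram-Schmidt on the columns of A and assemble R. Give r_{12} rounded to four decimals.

r_{12} = -4.0415

a_1 = (-3, 3, -3); ‖a_1‖ = 5.1962, so q_1 = (-0.5774, 0.5774, -0.5774).
r_{12} = q_1·a_2 = -4.0415.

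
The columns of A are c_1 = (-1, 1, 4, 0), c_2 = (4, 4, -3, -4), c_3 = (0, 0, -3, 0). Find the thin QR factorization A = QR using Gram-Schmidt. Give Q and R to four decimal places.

c_1 = (-1, 1, 4, 0); ‖c_1‖ = 4.2426, so q_1 = (-0.2357, 0.2357, 0.9428, 0.0000).
q_1·c_2 = (-0.2357)·4 + 0.2357·4 + 0.9428·(-3) + 0.0000·(-4) = -2.8284.
u_2 = c_2 + 2.8284·q_1 = (3.3333, 4.6667, -0.3333, -4.0000).
‖u_2‖ = 7.0000, so q_2 = (0.4762, 0.6667, -0.0476, -0.5714).
q_1·c_3 = (-0.2357)·0 + 0.2357·0 + 0.9428·(-3) + 0.0000·0 = -2.8284; q_2·c_3 = 0.4762·0 + 0.6667·0 + (-0.0476)·(-3) + (-0.5714)·0 = 0.1429.
u_3 = c_3 + 2.8284·q_1 − 0.1429·q_2 = (-0.7347, 0.5714, -0.3265, 0.0816).
‖u_3‖ = 0.9897, so q_3 = (-0.7423, 0.5774, -0.3299, 0.0825).

Q = [[-0.2357, 0.4762, -0.7423], [0.2357, 0.6667, 0.5774], [0.9428, -0.0476, -0.3299], [0.0000, -0.5714, 0.0825]], R = [[4.2426, -2.8284, -2.8284], [0.0000, 7.0000, 0.1429], [0.0000, 0.0000, 0.9897]]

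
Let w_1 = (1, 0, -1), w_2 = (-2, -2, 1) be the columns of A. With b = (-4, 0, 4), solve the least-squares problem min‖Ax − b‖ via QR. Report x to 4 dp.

x = (-4.0000, 0.0000)

w_1 = (1, 0, -1); ‖w_1‖ = 1.4142, so q_1 = (0.7071, 0.0000, -0.7071).
q_1·w_2 = 0.7071·(-2) + 0.0000·(-2) + (-0.7071)·1 = -2.1213.
u_2 = w_2 + 2.1213·q_1 = (-0.5000, -2.0000, -0.5000).
‖u_2‖ = 2.1213, so q_2 = (-0.2357, -0.9428, -0.2357).
Qᵀb = (-5.6569, 0.0000).
Back-substitute: x_2 = 0.0000/2.1213 = 0.0000.
x_1 = (-5.6569 + 2.1213·0.0000)/1.4142 = -4.0000.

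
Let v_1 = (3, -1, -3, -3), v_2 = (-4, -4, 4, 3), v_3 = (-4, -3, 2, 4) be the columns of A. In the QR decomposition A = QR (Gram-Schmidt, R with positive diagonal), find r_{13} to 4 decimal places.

v_1 = (3, -1, -3, -3); ‖v_1‖ = 5.2915, so e_1 = (0.5669, -0.1890, -0.5669, -0.5669).
r_{13} = e_1·v_3 = -5.1025.

r_{13} = -5.1025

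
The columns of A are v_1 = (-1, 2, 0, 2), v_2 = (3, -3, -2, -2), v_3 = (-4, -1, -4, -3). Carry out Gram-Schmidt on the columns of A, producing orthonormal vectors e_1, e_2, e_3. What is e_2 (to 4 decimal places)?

e_2 = (0.5788, -0.0413, -0.7442, 0.3308)

v_1 = (-1, 2, 0, 2); ‖v_1‖ = 3.0000, so e_1 = (-0.3333, 0.6667, 0.0000, 0.6667).
e_1·v_2 = (-0.3333)·3 + 0.6667·(-3) + 0.0000·(-2) + 0.6667·(-2) = -4.3333.
u_2 = v_2 + 4.3333·e_1 = (1.5556, -0.1111, -2.0000, 0.8889).
‖u_2‖ = 2.6874, so e_2 = (0.5788, -0.0413, -0.7442, 0.3308).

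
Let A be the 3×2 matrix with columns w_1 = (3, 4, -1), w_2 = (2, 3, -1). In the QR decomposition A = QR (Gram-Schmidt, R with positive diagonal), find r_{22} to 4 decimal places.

r_{22} = 0.3397

q_1 = w_1/‖w_1‖ = (3, 4, -1)/5.0990 = (0.5883, 0.7845, -0.1961).
r_{12} = q_1·w_2 = 3.7262.
u_2 = w_2 − 3.7262·q_1 = (-0.1923, 0.0769, -0.2692).
r_{22} = ‖u_2‖ = 0.3397.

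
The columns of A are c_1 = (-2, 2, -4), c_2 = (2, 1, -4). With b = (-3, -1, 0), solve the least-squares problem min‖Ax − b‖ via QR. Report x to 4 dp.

e_1 = c_1/‖c_1‖ = (-2, 2, -4)/4.8990 = (-0.4082, 0.4082, -0.8165).
r_{12} = e_1·c_2 = 2.8577.
u_2 = c_2 − 2.8577·e_1 = (3.1667, -0.1667, -1.6667).
‖u_2‖ = 3.5824, so e_2 = (0.8840, -0.0465, -0.4652).
Qᵀb = (0.8165, -2.6054).
Back-substitute: x_2 = -2.6054/3.5824 = -0.7273.
x_1 = (0.8165 − 2.8577·(-0.7273))/4.8990 = 0.5909.

x = (0.5909, -0.7273)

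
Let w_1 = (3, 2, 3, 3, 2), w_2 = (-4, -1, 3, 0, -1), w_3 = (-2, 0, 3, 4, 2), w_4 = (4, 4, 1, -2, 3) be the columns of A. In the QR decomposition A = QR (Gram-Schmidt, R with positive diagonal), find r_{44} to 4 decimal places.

r_{44} = 3.7540

w_1 = (3, 2, 3, 3, 2); ‖w_1‖ = 5.9161, so e_1 = (0.5071, 0.3381, 0.5071, 0.5071, 0.3381).
e_1·w_2 = 0.5071·(-4) + 0.3381·(-1) + 0.5071·3 + 0.5071·0 + 0.3381·(-1) = -1.1832.
u_2 = w_2 + 1.1832·e_1 = (-3.4000, -0.6000, 3.6000, 0.6000, -0.6000).
‖u_2‖ = 5.0596, so e_2 = (-0.6720, -0.1186, 0.7115, 0.1186, -0.1186).
e_1·w_3 = 0.5071·(-2) + 0.3381·0 + 0.5071·3 + 0.5071·4 + 0.3381·2 = 3.2116; e_2·w_3 = (-0.6720)·(-2) + (-0.1186)·0 + 0.7115·3 + 0.1186·4 + (-0.1186)·2 = 3.7157.
u_3 = w_3 − 3.2116·e_1 − 3.7157·e_2 = (-1.1317, -0.6451, -1.2723, 1.9308, 1.3549).
‖u_3‖ = 2.9798, so e_3 = (-0.3798, -0.2165, -0.4270, 0.6480, 0.4547).
e_1·w_4 = 0.5071·4 + 0.3381·4 + 0.5071·1 + 0.5071·(-2) + 0.3381·3 = 3.8877; e_2·w_4 = (-0.6720)·4 + (-0.1186)·4 + 0.7115·1 + 0.1186·(-2) + (-0.1186)·3 = -3.0437; e_3·w_4 = (-0.3798)·4 + (-0.2165)·4 + (-0.4270)·1 + 0.6480·(-2) + 0.4547·3 = -2.7439.
u_4 = w_4 − 3.8877·e_1 + 3.0437·e_2 + 2.7439·e_3 = (-1.0588, 1.7308, 0.0226, -1.8326, 2.5724).
r_{44} = ‖u_4‖ = 3.7540.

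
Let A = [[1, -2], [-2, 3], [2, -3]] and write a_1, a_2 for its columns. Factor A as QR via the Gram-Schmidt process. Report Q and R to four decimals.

a_1 = (1, -2, 2); ‖a_1‖ = 3.0000, so e_1 = (0.3333, -0.6667, 0.6667).
e_1·a_2 = 0.3333·(-2) + (-0.6667)·3 + 0.6667·(-3) = -4.6667.
u_2 = a_2 + 4.6667·e_1 = (-0.4444, -0.1111, 0.1111).
‖u_2‖ = 0.4714, so e_2 = (-0.9428, -0.2357, 0.2357).

Q = [[0.3333, -0.9428], [-0.6667, -0.2357], [0.6667, 0.2357]], R = [[3.0000, -4.6667], [0.0000, 0.4714]]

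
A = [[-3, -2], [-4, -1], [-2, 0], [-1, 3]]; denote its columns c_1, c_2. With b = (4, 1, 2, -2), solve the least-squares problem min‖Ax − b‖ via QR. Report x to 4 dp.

c_1 = (-3, -4, -2, -1); ‖c_1‖ = 5.4772, so q_1 = (-0.5477, -0.7303, -0.3651, -0.1826).
q_1·c_2 = (-0.5477)·(-2) + (-0.7303)·(-1) + (-0.3651)·0 + (-0.1826)·3 = 1.2780.
u_2 = c_2 − 1.2780·q_1 = (-1.3000, -0.0667, 0.4667, 3.2333).
‖u_2‖ = 3.5166, so q_2 = (-0.3697, -0.0190, 0.1327, 0.9194).
Qᵀb = (-3.2863, -3.0711).
Back-substitute: x_2 = -3.0711/3.5166 = -0.8733.
x_1 = (-3.2863 − 1.2780·(-0.8733))/5.4772 = -0.3962.

x = (-0.3962, -0.8733)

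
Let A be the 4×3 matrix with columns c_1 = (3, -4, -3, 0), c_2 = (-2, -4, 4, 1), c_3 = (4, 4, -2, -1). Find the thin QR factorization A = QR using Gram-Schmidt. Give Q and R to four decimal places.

c_1 = (3, -4, -3, 0); ‖c_1‖ = 5.8310, so q_1 = (0.5145, -0.6860, -0.5145, 0.0000).
q_1·c_2 = 0.5145·(-2) + (-0.6860)·(-4) + (-0.5145)·4 + 0.0000·1 = -0.3430.
u_2 = c_2 + 0.3430·q_1 = (-1.8235, -4.2353, 3.8235, 1.0000).
‖u_2‖ = 6.0731, so q_2 = (-0.3003, -0.6974, 0.6296, 0.1647).
q_1·c_3 = 0.5145·4 + (-0.6860)·4 + (-0.5145)·(-2) + 0.0000·(-1) = 0.3430; q_2·c_3 = (-0.3003)·4 + (-0.6974)·4 + 0.6296·(-2) + 0.1647·(-1) = -5.4144.
u_3 = c_3 − 0.3430·q_1 + 5.4144·q_2 = (2.1978, 0.4593, 1.5853, -0.1085).
‖u_3‖ = 2.7507, so q_3 = (0.7990, 0.1670, 0.5763, -0.0394).

Q = [[0.5145, -0.3003, 0.7990], [-0.6860, -0.6974, 0.1670], [-0.5145, 0.6296, 0.5763], [0.0000, 0.1647, -0.0394]], R = [[5.8310, -0.3430, 0.3430], [0.0000, 6.0731, -5.4144], [0.0000, 0.0000, 2.7507]]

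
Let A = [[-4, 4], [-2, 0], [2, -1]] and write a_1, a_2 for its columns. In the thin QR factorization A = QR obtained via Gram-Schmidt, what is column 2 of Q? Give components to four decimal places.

e_1 = a_1/‖a_1‖ = (-4, -2, 2)/4.8990 = (-0.8165, -0.4082, 0.4082).
r_{12} = e_1·a_2 = -3.6742.
u_2 = a_2 + 3.6742·e_1 = (1.0000, -1.5000, 0.5000).
‖u_2‖ = 1.8708, so e_2 = (0.5345, -0.8018, 0.2673).

e_2 = (0.5345, -0.8018, 0.2673)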